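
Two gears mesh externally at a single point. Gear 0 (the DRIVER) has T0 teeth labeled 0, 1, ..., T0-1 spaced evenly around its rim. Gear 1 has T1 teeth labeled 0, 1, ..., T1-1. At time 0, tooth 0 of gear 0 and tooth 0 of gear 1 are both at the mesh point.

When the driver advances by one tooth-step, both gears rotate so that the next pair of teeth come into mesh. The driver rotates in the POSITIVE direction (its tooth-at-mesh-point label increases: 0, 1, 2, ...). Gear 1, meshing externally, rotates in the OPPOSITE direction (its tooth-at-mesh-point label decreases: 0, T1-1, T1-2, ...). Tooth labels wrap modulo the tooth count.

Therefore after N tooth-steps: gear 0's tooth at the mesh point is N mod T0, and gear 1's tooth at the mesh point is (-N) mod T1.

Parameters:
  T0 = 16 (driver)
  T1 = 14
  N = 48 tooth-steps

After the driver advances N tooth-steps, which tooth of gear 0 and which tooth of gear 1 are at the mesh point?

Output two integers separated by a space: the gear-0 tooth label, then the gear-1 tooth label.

Gear 0 (driver, T0=16): tooth at mesh = N mod T0
  48 = 3 * 16 + 0, so 48 mod 16 = 0
  gear 0 tooth = 0
Gear 1 (driven, T1=14): tooth at mesh = (-N) mod T1
  48 = 3 * 14 + 6, so 48 mod 14 = 6
  (-48) mod 14 = (-6) mod 14 = 14 - 6 = 8
Mesh after 48 steps: gear-0 tooth 0 meets gear-1 tooth 8

Answer: 0 8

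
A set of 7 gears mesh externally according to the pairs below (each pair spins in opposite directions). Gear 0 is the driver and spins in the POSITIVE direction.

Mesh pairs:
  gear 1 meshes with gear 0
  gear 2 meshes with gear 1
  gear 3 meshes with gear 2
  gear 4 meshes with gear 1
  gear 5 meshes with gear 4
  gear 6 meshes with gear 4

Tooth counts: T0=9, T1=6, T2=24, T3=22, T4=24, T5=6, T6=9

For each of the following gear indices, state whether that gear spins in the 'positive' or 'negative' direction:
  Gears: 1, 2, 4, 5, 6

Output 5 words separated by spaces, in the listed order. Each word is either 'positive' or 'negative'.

Answer: negative positive positive negative negative

Derivation:
Gear 0 (driver): positive (depth 0)
  gear 1: meshes with gear 0 -> depth 1 -> negative (opposite of gear 0)
  gear 2: meshes with gear 1 -> depth 2 -> positive (opposite of gear 1)
  gear 3: meshes with gear 2 -> depth 3 -> negative (opposite of gear 2)
  gear 4: meshes with gear 1 -> depth 2 -> positive (opposite of gear 1)
  gear 5: meshes with gear 4 -> depth 3 -> negative (opposite of gear 4)
  gear 6: meshes with gear 4 -> depth 3 -> negative (opposite of gear 4)
Queried indices 1, 2, 4, 5, 6 -> negative, positive, positive, negative, negative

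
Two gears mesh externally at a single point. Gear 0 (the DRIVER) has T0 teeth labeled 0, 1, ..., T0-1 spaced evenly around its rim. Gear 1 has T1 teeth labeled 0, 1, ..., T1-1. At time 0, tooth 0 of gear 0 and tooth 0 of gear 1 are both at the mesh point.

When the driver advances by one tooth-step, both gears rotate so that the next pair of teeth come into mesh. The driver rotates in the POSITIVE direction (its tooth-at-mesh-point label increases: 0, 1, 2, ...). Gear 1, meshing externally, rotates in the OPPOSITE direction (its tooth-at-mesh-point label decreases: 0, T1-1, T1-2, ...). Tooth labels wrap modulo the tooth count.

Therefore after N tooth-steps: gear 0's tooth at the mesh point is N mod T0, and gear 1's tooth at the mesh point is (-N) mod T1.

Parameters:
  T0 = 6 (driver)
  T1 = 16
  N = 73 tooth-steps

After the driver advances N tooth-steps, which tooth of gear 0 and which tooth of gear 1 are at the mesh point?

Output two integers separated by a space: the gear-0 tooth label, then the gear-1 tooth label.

Answer: 1 7

Derivation:
Gear 0 (driver, T0=6): tooth at mesh = N mod T0
  73 = 12 * 6 + 1, so 73 mod 6 = 1
  gear 0 tooth = 1
Gear 1 (driven, T1=16): tooth at mesh = (-N) mod T1
  73 = 4 * 16 + 9, so 73 mod 16 = 9
  (-73) mod 16 = (-9) mod 16 = 16 - 9 = 7
Mesh after 73 steps: gear-0 tooth 1 meets gear-1 tooth 7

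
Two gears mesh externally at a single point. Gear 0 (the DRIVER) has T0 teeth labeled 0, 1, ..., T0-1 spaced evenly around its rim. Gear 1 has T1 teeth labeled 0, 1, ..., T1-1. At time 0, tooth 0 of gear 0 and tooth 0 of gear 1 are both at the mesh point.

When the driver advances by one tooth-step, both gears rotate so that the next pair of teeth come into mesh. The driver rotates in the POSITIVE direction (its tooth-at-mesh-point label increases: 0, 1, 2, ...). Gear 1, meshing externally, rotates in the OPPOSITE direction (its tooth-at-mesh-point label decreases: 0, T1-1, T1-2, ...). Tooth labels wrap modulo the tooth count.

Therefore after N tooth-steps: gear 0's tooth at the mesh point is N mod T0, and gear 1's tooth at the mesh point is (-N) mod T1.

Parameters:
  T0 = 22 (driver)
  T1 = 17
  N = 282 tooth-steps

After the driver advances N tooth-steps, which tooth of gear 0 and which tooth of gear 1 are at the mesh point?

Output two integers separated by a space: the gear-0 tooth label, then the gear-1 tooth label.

Answer: 18 7

Derivation:
Gear 0 (driver, T0=22): tooth at mesh = N mod T0
  282 = 12 * 22 + 18, so 282 mod 22 = 18
  gear 0 tooth = 18
Gear 1 (driven, T1=17): tooth at mesh = (-N) mod T1
  282 = 16 * 17 + 10, so 282 mod 17 = 10
  (-282) mod 17 = (-10) mod 17 = 17 - 10 = 7
Mesh after 282 steps: gear-0 tooth 18 meets gear-1 tooth 7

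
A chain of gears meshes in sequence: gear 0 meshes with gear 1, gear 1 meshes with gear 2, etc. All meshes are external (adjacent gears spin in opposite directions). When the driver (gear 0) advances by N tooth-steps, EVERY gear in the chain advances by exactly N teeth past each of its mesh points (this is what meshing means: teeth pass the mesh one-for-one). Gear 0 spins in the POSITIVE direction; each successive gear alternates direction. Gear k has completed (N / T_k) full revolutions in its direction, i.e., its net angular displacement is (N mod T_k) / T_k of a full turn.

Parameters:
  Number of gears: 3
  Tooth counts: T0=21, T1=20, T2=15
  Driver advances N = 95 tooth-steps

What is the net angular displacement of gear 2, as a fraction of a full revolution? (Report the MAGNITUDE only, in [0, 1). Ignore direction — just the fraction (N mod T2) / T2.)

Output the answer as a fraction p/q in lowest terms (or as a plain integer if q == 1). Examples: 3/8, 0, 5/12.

Answer: 1/3

Derivation:
Chain of 3 gears, tooth counts: [21, 20, 15]
  gear 0: T0=21, direction=positive, advance = 95 mod 21 = 11 teeth = 11/21 turn
  gear 1: T1=20, direction=negative, advance = 95 mod 20 = 15 teeth = 15/20 turn
  gear 2: T2=15, direction=positive, advance = 95 mod 15 = 5 teeth = 5/15 turn
Gear 2: 95 mod 15 = 5
Fraction = 5 / 15 = 1/3 (gcd(5,15)=5) = 1/3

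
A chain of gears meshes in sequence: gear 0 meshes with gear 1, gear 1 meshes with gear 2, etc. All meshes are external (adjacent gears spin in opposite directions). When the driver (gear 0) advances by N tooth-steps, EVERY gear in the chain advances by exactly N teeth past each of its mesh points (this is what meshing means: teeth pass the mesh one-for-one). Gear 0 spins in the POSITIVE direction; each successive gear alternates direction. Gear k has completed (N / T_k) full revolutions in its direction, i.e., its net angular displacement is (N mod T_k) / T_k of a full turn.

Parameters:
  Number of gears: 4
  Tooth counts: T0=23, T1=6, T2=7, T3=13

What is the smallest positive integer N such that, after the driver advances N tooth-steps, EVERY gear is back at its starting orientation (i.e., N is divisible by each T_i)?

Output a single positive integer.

Answer: 12558

Derivation:
Gear k returns to start when N is a multiple of T_k.
All gears at start simultaneously when N is a common multiple of [23, 6, 7, 13]; the smallest such N is lcm(23, 6, 7, 13).
Start: lcm = T0 = 23
Fold in T1=6: gcd(23, 6) = 1; lcm(23, 6) = 23 * 6 / 1 = 138 / 1 = 138
Fold in T2=7: gcd(138, 7) = 1; lcm(138, 7) = 138 * 7 / 1 = 966 / 1 = 966
Fold in T3=13: gcd(966, 13) = 1; lcm(966, 13) = 966 * 13 / 1 = 12558 / 1 = 12558
Full cycle length = 12558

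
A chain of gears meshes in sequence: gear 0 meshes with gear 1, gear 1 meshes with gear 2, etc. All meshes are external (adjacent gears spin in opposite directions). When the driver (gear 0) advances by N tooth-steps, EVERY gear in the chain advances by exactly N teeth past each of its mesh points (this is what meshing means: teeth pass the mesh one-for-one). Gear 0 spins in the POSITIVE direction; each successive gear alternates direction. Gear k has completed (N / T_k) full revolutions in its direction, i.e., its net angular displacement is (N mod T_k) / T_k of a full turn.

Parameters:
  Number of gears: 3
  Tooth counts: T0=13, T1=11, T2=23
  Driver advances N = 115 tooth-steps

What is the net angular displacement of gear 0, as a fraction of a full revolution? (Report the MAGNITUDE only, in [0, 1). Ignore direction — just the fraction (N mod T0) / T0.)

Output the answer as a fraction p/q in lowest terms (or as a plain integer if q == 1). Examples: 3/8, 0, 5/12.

Answer: 11/13

Derivation:
Chain of 3 gears, tooth counts: [13, 11, 23]
  gear 0: T0=13, direction=positive, advance = 115 mod 13 = 11 teeth = 11/13 turn
  gear 1: T1=11, direction=negative, advance = 115 mod 11 = 5 teeth = 5/11 turn
  gear 2: T2=23, direction=positive, advance = 115 mod 23 = 0 teeth = 0/23 turn
Gear 0: 115 mod 13 = 11
Fraction = 11 / 13 = 11/13 (gcd(11,13)=1) = 11/13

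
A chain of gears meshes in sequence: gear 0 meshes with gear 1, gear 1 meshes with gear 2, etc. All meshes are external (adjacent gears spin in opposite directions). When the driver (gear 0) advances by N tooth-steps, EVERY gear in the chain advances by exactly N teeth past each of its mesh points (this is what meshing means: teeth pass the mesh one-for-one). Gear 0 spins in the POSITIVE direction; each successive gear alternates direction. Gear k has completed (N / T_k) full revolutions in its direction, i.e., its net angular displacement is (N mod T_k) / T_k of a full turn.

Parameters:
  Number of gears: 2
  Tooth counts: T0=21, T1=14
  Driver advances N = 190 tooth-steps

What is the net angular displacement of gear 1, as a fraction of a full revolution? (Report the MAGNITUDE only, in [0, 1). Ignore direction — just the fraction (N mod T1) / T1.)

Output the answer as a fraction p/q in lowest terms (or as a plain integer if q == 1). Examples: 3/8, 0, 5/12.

Chain of 2 gears, tooth counts: [21, 14]
  gear 0: T0=21, direction=positive, advance = 190 mod 21 = 1 teeth = 1/21 turn
  gear 1: T1=14, direction=negative, advance = 190 mod 14 = 8 teeth = 8/14 turn
Gear 1: 190 mod 14 = 8
Fraction = 8 / 14 = 4/7 (gcd(8,14)=2) = 4/7

Answer: 4/7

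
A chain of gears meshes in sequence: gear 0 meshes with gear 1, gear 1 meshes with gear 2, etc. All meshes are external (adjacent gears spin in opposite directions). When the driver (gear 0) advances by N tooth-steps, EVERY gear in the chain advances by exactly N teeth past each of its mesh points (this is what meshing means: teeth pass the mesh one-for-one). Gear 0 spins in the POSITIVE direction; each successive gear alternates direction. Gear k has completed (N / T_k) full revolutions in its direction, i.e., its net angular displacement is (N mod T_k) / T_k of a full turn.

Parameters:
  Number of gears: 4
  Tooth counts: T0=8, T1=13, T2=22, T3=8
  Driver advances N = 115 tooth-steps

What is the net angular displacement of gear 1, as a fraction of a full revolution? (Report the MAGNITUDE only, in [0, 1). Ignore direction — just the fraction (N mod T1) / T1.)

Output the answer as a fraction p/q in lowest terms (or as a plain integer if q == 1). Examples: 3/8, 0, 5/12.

Answer: 11/13

Derivation:
Chain of 4 gears, tooth counts: [8, 13, 22, 8]
  gear 0: T0=8, direction=positive, advance = 115 mod 8 = 3 teeth = 3/8 turn
  gear 1: T1=13, direction=negative, advance = 115 mod 13 = 11 teeth = 11/13 turn
  gear 2: T2=22, direction=positive, advance = 115 mod 22 = 5 teeth = 5/22 turn
  gear 3: T3=8, direction=negative, advance = 115 mod 8 = 3 teeth = 3/8 turn
Gear 1: 115 mod 13 = 11
Fraction = 11 / 13 = 11/13 (gcd(11,13)=1) = 11/13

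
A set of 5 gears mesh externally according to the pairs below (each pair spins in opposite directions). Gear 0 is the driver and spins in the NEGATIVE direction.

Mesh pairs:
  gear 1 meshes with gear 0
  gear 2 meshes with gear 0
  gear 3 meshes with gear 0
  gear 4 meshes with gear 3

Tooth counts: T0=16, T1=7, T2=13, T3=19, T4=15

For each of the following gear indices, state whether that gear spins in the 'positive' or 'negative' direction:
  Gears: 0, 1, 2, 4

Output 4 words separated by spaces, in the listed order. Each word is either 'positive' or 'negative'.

Gear 0 (driver): negative (depth 0)
  gear 1: meshes with gear 0 -> depth 1 -> positive (opposite of gear 0)
  gear 2: meshes with gear 0 -> depth 1 -> positive (opposite of gear 0)
  gear 3: meshes with gear 0 -> depth 1 -> positive (opposite of gear 0)
  gear 4: meshes with gear 3 -> depth 2 -> negative (opposite of gear 3)
Queried indices 0, 1, 2, 4 -> negative, positive, positive, negative

Answer: negative positive positive negative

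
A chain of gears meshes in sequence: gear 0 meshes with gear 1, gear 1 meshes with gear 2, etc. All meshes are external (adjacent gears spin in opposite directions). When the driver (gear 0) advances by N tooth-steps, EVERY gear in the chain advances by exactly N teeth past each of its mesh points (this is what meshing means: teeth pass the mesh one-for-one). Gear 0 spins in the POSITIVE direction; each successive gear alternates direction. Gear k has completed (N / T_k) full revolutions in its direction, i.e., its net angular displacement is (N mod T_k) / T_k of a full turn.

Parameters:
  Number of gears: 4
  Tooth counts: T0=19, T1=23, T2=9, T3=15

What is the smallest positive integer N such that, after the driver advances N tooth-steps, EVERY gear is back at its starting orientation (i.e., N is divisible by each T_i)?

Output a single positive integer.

Answer: 19665

Derivation:
Gear k returns to start when N is a multiple of T_k.
All gears at start simultaneously when N is a common multiple of [19, 23, 9, 15]; the smallest such N is lcm(19, 23, 9, 15).
Start: lcm = T0 = 19
Fold in T1=23: gcd(19, 23) = 1; lcm(19, 23) = 19 * 23 / 1 = 437 / 1 = 437
Fold in T2=9: gcd(437, 9) = 1; lcm(437, 9) = 437 * 9 / 1 = 3933 / 1 = 3933
Fold in T3=15: gcd(3933, 15) = 3; lcm(3933, 15) = 3933 * 15 / 3 = 58995 / 3 = 19665
Full cycle length = 19665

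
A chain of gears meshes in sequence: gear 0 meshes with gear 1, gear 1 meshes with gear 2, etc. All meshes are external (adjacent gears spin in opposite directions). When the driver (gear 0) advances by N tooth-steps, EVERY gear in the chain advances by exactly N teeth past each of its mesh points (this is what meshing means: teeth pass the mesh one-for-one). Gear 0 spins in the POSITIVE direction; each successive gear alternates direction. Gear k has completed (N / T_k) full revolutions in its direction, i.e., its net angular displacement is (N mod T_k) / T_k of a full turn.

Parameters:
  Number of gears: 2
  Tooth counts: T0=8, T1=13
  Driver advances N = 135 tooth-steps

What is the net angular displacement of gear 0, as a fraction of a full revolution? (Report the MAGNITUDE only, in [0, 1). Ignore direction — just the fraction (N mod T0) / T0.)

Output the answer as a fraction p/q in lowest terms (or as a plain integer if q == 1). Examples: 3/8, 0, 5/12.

Chain of 2 gears, tooth counts: [8, 13]
  gear 0: T0=8, direction=positive, advance = 135 mod 8 = 7 teeth = 7/8 turn
  gear 1: T1=13, direction=negative, advance = 135 mod 13 = 5 teeth = 5/13 turn
Gear 0: 135 mod 8 = 7
Fraction = 7 / 8 = 7/8 (gcd(7,8)=1) = 7/8

Answer: 7/8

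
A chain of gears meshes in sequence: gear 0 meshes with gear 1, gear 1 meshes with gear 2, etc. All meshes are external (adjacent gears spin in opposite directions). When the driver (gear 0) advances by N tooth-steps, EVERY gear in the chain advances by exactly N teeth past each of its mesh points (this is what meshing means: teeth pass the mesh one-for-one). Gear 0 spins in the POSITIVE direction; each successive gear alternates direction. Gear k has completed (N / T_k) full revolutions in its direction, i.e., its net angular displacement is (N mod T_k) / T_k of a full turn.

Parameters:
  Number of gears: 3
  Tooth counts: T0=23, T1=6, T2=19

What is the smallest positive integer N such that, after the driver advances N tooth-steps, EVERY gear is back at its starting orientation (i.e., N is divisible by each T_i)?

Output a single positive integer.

Gear k returns to start when N is a multiple of T_k.
All gears at start simultaneously when N is a common multiple of [23, 6, 19]; the smallest such N is lcm(23, 6, 19).
Start: lcm = T0 = 23
Fold in T1=6: gcd(23, 6) = 1; lcm(23, 6) = 23 * 6 / 1 = 138 / 1 = 138
Fold in T2=19: gcd(138, 19) = 1; lcm(138, 19) = 138 * 19 / 1 = 2622 / 1 = 2622
Full cycle length = 2622

Answer: 2622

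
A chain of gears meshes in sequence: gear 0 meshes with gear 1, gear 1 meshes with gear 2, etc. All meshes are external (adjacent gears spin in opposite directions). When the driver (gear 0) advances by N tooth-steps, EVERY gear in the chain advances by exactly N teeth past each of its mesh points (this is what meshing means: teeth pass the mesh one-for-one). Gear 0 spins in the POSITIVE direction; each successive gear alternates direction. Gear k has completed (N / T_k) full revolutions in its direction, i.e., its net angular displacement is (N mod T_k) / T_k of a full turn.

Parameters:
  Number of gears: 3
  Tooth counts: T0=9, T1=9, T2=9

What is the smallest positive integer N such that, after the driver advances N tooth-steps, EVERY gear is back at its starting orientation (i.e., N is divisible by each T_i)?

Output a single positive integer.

Gear k returns to start when N is a multiple of T_k.
All gears at start simultaneously when N is a common multiple of [9, 9, 9]; the smallest such N is lcm(9, 9, 9).
Start: lcm = T0 = 9
Fold in T1=9: gcd(9, 9) = 9; lcm(9, 9) = 9 * 9 / 9 = 81 / 9 = 9
Fold in T2=9: gcd(9, 9) = 9; lcm(9, 9) = 9 * 9 / 9 = 81 / 9 = 9
Full cycle length = 9

Answer: 9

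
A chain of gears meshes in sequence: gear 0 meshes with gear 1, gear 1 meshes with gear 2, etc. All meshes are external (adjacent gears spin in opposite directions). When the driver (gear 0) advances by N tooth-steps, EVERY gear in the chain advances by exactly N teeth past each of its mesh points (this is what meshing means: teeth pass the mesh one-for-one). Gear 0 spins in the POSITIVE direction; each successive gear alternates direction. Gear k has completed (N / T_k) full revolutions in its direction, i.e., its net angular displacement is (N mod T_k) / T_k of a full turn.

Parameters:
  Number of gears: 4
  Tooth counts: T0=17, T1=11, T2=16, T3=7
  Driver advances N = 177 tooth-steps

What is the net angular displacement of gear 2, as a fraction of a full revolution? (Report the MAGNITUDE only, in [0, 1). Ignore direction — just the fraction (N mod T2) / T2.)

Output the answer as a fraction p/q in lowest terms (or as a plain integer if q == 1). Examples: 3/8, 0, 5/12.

Chain of 4 gears, tooth counts: [17, 11, 16, 7]
  gear 0: T0=17, direction=positive, advance = 177 mod 17 = 7 teeth = 7/17 turn
  gear 1: T1=11, direction=negative, advance = 177 mod 11 = 1 teeth = 1/11 turn
  gear 2: T2=16, direction=positive, advance = 177 mod 16 = 1 teeth = 1/16 turn
  gear 3: T3=7, direction=negative, advance = 177 mod 7 = 2 teeth = 2/7 turn
Gear 2: 177 mod 16 = 1
Fraction = 1 / 16 = 1/16 (gcd(1,16)=1) = 1/16

Answer: 1/16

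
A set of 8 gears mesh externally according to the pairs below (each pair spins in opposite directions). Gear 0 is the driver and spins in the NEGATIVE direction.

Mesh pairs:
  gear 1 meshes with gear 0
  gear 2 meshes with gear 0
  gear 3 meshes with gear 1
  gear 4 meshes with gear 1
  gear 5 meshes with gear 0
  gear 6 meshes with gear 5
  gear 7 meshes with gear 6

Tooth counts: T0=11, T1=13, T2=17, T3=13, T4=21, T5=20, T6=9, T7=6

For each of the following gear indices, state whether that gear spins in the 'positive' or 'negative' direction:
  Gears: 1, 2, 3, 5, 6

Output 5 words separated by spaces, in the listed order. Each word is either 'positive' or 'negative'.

Gear 0 (driver): negative (depth 0)
  gear 1: meshes with gear 0 -> depth 1 -> positive (opposite of gear 0)
  gear 2: meshes with gear 0 -> depth 1 -> positive (opposite of gear 0)
  gear 3: meshes with gear 1 -> depth 2 -> negative (opposite of gear 1)
  gear 4: meshes with gear 1 -> depth 2 -> negative (opposite of gear 1)
  gear 5: meshes with gear 0 -> depth 1 -> positive (opposite of gear 0)
  gear 6: meshes with gear 5 -> depth 2 -> negative (opposite of gear 5)
  gear 7: meshes with gear 6 -> depth 3 -> positive (opposite of gear 6)
Queried indices 1, 2, 3, 5, 6 -> positive, positive, negative, positive, negative

Answer: positive positive negative positive negative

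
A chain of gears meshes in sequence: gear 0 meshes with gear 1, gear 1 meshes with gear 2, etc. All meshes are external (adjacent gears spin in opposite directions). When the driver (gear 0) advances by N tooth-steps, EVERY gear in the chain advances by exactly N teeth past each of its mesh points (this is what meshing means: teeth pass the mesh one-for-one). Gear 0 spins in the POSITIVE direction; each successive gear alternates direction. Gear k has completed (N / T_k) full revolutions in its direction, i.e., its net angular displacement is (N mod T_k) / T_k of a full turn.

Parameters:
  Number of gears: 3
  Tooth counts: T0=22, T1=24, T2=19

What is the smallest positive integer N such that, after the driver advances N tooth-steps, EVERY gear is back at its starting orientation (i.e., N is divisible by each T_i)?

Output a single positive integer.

Answer: 5016

Derivation:
Gear k returns to start when N is a multiple of T_k.
All gears at start simultaneously when N is a common multiple of [22, 24, 19]; the smallest such N is lcm(22, 24, 19).
Start: lcm = T0 = 22
Fold in T1=24: gcd(22, 24) = 2; lcm(22, 24) = 22 * 24 / 2 = 528 / 2 = 264
Fold in T2=19: gcd(264, 19) = 1; lcm(264, 19) = 264 * 19 / 1 = 5016 / 1 = 5016
Full cycle length = 5016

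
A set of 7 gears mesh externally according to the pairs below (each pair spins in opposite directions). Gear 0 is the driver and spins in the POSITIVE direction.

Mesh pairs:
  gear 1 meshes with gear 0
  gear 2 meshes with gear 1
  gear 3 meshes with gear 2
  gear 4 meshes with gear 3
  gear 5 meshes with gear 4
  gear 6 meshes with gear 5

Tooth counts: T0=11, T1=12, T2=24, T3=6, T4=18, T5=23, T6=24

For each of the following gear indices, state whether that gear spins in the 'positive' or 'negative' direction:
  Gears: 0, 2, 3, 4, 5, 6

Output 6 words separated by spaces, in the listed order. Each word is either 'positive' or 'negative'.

Answer: positive positive negative positive negative positive

Derivation:
Gear 0 (driver): positive (depth 0)
  gear 1: meshes with gear 0 -> depth 1 -> negative (opposite of gear 0)
  gear 2: meshes with gear 1 -> depth 2 -> positive (opposite of gear 1)
  gear 3: meshes with gear 2 -> depth 3 -> negative (opposite of gear 2)
  gear 4: meshes with gear 3 -> depth 4 -> positive (opposite of gear 3)
  gear 5: meshes with gear 4 -> depth 5 -> negative (opposite of gear 4)
  gear 6: meshes with gear 5 -> depth 6 -> positive (opposite of gear 5)
Queried indices 0, 2, 3, 4, 5, 6 -> positive, positive, negative, positive, negative, positive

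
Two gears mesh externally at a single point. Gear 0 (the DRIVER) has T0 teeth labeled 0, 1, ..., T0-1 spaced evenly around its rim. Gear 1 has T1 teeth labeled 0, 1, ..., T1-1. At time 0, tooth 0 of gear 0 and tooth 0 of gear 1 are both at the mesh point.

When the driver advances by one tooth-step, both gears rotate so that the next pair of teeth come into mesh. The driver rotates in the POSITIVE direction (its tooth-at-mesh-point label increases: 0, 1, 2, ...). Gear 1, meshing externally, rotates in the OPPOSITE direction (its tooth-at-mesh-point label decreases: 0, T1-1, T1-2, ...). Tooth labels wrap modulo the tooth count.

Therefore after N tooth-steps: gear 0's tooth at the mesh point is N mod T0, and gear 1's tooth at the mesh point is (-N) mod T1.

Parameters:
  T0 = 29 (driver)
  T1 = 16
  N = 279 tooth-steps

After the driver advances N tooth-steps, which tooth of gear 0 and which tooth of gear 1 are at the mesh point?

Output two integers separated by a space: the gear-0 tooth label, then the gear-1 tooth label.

Answer: 18 9

Derivation:
Gear 0 (driver, T0=29): tooth at mesh = N mod T0
  279 = 9 * 29 + 18, so 279 mod 29 = 18
  gear 0 tooth = 18
Gear 1 (driven, T1=16): tooth at mesh = (-N) mod T1
  279 = 17 * 16 + 7, so 279 mod 16 = 7
  (-279) mod 16 = (-7) mod 16 = 16 - 7 = 9
Mesh after 279 steps: gear-0 tooth 18 meets gear-1 tooth 9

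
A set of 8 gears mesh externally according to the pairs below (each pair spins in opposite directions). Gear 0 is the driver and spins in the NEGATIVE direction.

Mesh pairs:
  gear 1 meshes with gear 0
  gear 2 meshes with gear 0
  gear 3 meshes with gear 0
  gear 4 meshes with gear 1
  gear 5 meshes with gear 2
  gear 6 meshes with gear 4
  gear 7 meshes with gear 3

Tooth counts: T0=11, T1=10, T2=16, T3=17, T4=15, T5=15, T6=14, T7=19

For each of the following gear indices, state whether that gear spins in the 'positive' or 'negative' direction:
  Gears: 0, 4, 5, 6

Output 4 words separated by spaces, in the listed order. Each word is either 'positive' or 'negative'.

Answer: negative negative negative positive

Derivation:
Gear 0 (driver): negative (depth 0)
  gear 1: meshes with gear 0 -> depth 1 -> positive (opposite of gear 0)
  gear 2: meshes with gear 0 -> depth 1 -> positive (opposite of gear 0)
  gear 3: meshes with gear 0 -> depth 1 -> positive (opposite of gear 0)
  gear 4: meshes with gear 1 -> depth 2 -> negative (opposite of gear 1)
  gear 5: meshes with gear 2 -> depth 2 -> negative (opposite of gear 2)
  gear 6: meshes with gear 4 -> depth 3 -> positive (opposite of gear 4)
  gear 7: meshes with gear 3 -> depth 2 -> negative (opposite of gear 3)
Queried indices 0, 4, 5, 6 -> negative, negative, negative, positive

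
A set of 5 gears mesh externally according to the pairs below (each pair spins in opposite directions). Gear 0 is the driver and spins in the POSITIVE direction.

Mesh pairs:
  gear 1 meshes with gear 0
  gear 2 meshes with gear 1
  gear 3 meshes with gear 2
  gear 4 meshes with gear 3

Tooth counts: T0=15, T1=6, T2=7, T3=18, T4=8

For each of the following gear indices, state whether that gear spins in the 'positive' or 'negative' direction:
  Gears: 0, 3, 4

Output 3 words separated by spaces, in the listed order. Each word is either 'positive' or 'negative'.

Gear 0 (driver): positive (depth 0)
  gear 1: meshes with gear 0 -> depth 1 -> negative (opposite of gear 0)
  gear 2: meshes with gear 1 -> depth 2 -> positive (opposite of gear 1)
  gear 3: meshes with gear 2 -> depth 3 -> negative (opposite of gear 2)
  gear 4: meshes with gear 3 -> depth 4 -> positive (opposite of gear 3)
Queried indices 0, 3, 4 -> positive, negative, positive

Answer: positive negative positive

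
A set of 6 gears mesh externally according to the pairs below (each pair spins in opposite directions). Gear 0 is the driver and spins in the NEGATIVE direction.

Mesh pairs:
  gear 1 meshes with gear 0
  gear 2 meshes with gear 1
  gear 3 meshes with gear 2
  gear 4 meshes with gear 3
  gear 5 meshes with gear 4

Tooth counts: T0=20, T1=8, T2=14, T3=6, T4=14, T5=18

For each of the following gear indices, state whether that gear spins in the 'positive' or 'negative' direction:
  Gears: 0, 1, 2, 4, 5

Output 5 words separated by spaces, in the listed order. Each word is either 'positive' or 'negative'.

Answer: negative positive negative negative positive

Derivation:
Gear 0 (driver): negative (depth 0)
  gear 1: meshes with gear 0 -> depth 1 -> positive (opposite of gear 0)
  gear 2: meshes with gear 1 -> depth 2 -> negative (opposite of gear 1)
  gear 3: meshes with gear 2 -> depth 3 -> positive (opposite of gear 2)
  gear 4: meshes with gear 3 -> depth 4 -> negative (opposite of gear 3)
  gear 5: meshes with gear 4 -> depth 5 -> positive (opposite of gear 4)
Queried indices 0, 1, 2, 4, 5 -> negative, positive, negative, negative, positive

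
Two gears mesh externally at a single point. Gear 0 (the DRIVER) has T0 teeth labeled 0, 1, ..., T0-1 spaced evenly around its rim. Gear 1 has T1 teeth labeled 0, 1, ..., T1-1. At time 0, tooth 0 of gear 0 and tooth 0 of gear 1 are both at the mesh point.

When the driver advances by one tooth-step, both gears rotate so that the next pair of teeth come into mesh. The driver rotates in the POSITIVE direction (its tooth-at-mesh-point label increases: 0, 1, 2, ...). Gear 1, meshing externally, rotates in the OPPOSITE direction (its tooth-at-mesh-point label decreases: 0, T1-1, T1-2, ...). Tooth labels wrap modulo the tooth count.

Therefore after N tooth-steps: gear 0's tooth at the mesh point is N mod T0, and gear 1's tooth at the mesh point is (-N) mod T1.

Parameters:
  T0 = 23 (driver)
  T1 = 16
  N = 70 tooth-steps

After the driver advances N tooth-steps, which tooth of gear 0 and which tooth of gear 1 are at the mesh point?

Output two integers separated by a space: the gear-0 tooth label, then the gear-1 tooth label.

Answer: 1 10

Derivation:
Gear 0 (driver, T0=23): tooth at mesh = N mod T0
  70 = 3 * 23 + 1, so 70 mod 23 = 1
  gear 0 tooth = 1
Gear 1 (driven, T1=16): tooth at mesh = (-N) mod T1
  70 = 4 * 16 + 6, so 70 mod 16 = 6
  (-70) mod 16 = (-6) mod 16 = 16 - 6 = 10
Mesh after 70 steps: gear-0 tooth 1 meets gear-1 tooth 10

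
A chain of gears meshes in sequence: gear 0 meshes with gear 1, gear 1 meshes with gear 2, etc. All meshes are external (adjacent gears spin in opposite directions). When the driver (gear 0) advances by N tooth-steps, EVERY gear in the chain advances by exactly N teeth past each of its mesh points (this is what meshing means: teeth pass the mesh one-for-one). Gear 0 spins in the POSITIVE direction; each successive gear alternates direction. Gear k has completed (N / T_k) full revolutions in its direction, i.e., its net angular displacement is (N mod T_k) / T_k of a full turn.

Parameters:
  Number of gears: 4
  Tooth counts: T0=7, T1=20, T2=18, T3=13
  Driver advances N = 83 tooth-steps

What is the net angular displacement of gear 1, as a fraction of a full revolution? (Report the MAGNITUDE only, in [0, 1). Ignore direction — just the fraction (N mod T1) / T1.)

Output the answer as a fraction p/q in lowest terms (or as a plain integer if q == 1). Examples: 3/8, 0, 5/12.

Answer: 3/20

Derivation:
Chain of 4 gears, tooth counts: [7, 20, 18, 13]
  gear 0: T0=7, direction=positive, advance = 83 mod 7 = 6 teeth = 6/7 turn
  gear 1: T1=20, direction=negative, advance = 83 mod 20 = 3 teeth = 3/20 turn
  gear 2: T2=18, direction=positive, advance = 83 mod 18 = 11 teeth = 11/18 turn
  gear 3: T3=13, direction=negative, advance = 83 mod 13 = 5 teeth = 5/13 turn
Gear 1: 83 mod 20 = 3
Fraction = 3 / 20 = 3/20 (gcd(3,20)=1) = 3/20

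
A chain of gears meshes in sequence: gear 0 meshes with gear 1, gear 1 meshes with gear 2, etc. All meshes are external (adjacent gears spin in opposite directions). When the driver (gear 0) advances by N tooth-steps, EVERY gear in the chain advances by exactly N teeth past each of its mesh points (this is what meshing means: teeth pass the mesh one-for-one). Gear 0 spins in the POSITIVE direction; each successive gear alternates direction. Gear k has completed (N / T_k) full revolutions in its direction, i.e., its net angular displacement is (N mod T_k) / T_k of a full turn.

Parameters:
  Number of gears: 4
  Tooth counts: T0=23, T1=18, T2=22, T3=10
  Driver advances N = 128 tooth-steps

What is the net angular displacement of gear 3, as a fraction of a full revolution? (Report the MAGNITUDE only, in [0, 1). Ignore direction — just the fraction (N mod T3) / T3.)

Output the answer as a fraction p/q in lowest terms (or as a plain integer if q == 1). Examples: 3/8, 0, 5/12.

Chain of 4 gears, tooth counts: [23, 18, 22, 10]
  gear 0: T0=23, direction=positive, advance = 128 mod 23 = 13 teeth = 13/23 turn
  gear 1: T1=18, direction=negative, advance = 128 mod 18 = 2 teeth = 2/18 turn
  gear 2: T2=22, direction=positive, advance = 128 mod 22 = 18 teeth = 18/22 turn
  gear 3: T3=10, direction=negative, advance = 128 mod 10 = 8 teeth = 8/10 turn
Gear 3: 128 mod 10 = 8
Fraction = 8 / 10 = 4/5 (gcd(8,10)=2) = 4/5

Answer: 4/5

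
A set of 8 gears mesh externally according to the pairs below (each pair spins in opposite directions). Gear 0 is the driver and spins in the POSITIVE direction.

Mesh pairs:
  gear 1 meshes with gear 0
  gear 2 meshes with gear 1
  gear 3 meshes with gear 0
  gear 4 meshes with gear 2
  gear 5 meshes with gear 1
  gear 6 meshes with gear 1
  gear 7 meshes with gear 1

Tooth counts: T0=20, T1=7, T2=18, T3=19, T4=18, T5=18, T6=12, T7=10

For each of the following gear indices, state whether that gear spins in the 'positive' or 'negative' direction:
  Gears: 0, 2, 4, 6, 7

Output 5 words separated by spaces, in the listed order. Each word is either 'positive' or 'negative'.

Answer: positive positive negative positive positive

Derivation:
Gear 0 (driver): positive (depth 0)
  gear 1: meshes with gear 0 -> depth 1 -> negative (opposite of gear 0)
  gear 2: meshes with gear 1 -> depth 2 -> positive (opposite of gear 1)
  gear 3: meshes with gear 0 -> depth 1 -> negative (opposite of gear 0)
  gear 4: meshes with gear 2 -> depth 3 -> negative (opposite of gear 2)
  gear 5: meshes with gear 1 -> depth 2 -> positive (opposite of gear 1)
  gear 6: meshes with gear 1 -> depth 2 -> positive (opposite of gear 1)
  gear 7: meshes with gear 1 -> depth 2 -> positive (opposite of gear 1)
Queried indices 0, 2, 4, 6, 7 -> positive, positive, negative, positive, positive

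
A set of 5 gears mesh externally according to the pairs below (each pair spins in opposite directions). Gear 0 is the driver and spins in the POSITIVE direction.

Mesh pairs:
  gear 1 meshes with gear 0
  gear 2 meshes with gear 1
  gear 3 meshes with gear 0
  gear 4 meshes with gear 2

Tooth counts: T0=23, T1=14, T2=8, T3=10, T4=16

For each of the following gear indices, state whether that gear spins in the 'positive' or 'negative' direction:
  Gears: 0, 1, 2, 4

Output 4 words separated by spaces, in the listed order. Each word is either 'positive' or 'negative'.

Gear 0 (driver): positive (depth 0)
  gear 1: meshes with gear 0 -> depth 1 -> negative (opposite of gear 0)
  gear 2: meshes with gear 1 -> depth 2 -> positive (opposite of gear 1)
  gear 3: meshes with gear 0 -> depth 1 -> negative (opposite of gear 0)
  gear 4: meshes with gear 2 -> depth 3 -> negative (opposite of gear 2)
Queried indices 0, 1, 2, 4 -> positive, negative, positive, negative

Answer: positive negative positive negative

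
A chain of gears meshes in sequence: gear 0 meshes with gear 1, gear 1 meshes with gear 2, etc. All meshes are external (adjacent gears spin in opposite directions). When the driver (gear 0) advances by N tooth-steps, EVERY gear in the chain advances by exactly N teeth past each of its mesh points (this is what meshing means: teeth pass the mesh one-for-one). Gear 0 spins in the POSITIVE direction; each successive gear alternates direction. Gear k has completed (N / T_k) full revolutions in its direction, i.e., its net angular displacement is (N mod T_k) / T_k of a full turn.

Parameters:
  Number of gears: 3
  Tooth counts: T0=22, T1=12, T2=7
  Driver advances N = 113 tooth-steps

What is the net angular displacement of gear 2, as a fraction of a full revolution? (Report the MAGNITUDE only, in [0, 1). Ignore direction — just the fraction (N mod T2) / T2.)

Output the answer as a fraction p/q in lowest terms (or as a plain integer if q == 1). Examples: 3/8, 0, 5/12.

Chain of 3 gears, tooth counts: [22, 12, 7]
  gear 0: T0=22, direction=positive, advance = 113 mod 22 = 3 teeth = 3/22 turn
  gear 1: T1=12, direction=negative, advance = 113 mod 12 = 5 teeth = 5/12 turn
  gear 2: T2=7, direction=positive, advance = 113 mod 7 = 1 teeth = 1/7 turn
Gear 2: 113 mod 7 = 1
Fraction = 1 / 7 = 1/7 (gcd(1,7)=1) = 1/7

Answer: 1/7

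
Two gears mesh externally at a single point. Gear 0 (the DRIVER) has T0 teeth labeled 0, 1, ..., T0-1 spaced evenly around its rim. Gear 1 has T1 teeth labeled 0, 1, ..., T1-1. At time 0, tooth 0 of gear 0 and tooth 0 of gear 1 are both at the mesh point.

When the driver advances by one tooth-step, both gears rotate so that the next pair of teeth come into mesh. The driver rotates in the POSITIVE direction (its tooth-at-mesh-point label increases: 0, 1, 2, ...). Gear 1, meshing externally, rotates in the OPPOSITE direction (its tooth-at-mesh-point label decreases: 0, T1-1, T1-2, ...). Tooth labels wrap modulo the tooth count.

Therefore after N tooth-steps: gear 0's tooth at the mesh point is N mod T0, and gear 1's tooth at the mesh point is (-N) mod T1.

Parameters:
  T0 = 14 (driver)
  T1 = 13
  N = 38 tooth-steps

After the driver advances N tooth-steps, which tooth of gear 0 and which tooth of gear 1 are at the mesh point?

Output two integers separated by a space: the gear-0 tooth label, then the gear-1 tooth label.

Answer: 10 1

Derivation:
Gear 0 (driver, T0=14): tooth at mesh = N mod T0
  38 = 2 * 14 + 10, so 38 mod 14 = 10
  gear 0 tooth = 10
Gear 1 (driven, T1=13): tooth at mesh = (-N) mod T1
  38 = 2 * 13 + 12, so 38 mod 13 = 12
  (-38) mod 13 = (-12) mod 13 = 13 - 12 = 1
Mesh after 38 steps: gear-0 tooth 10 meets gear-1 tooth 1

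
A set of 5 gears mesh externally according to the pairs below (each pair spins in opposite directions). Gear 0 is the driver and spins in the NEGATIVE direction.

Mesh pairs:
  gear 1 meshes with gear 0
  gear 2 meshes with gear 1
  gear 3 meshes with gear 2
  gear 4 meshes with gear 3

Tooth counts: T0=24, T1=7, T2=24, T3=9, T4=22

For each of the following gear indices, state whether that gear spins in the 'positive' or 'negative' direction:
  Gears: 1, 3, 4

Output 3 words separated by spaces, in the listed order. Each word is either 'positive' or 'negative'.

Gear 0 (driver): negative (depth 0)
  gear 1: meshes with gear 0 -> depth 1 -> positive (opposite of gear 0)
  gear 2: meshes with gear 1 -> depth 2 -> negative (opposite of gear 1)
  gear 3: meshes with gear 2 -> depth 3 -> positive (opposite of gear 2)
  gear 4: meshes with gear 3 -> depth 4 -> negative (opposite of gear 3)
Queried indices 1, 3, 4 -> positive, positive, negative

Answer: positive positive negative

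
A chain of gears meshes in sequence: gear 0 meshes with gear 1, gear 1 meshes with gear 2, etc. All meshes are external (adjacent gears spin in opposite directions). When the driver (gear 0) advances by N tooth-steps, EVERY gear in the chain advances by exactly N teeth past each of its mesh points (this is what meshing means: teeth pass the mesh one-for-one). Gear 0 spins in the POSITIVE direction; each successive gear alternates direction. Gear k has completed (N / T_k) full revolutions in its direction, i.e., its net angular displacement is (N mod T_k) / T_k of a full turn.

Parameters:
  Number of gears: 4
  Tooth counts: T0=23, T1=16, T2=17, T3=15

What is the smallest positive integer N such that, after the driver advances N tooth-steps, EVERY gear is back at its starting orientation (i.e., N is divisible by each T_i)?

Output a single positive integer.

Gear k returns to start when N is a multiple of T_k.
All gears at start simultaneously when N is a common multiple of [23, 16, 17, 15]; the smallest such N is lcm(23, 16, 17, 15).
Start: lcm = T0 = 23
Fold in T1=16: gcd(23, 16) = 1; lcm(23, 16) = 23 * 16 / 1 = 368 / 1 = 368
Fold in T2=17: gcd(368, 17) = 1; lcm(368, 17) = 368 * 17 / 1 = 6256 / 1 = 6256
Fold in T3=15: gcd(6256, 15) = 1; lcm(6256, 15) = 6256 * 15 / 1 = 93840 / 1 = 93840
Full cycle length = 93840

Answer: 93840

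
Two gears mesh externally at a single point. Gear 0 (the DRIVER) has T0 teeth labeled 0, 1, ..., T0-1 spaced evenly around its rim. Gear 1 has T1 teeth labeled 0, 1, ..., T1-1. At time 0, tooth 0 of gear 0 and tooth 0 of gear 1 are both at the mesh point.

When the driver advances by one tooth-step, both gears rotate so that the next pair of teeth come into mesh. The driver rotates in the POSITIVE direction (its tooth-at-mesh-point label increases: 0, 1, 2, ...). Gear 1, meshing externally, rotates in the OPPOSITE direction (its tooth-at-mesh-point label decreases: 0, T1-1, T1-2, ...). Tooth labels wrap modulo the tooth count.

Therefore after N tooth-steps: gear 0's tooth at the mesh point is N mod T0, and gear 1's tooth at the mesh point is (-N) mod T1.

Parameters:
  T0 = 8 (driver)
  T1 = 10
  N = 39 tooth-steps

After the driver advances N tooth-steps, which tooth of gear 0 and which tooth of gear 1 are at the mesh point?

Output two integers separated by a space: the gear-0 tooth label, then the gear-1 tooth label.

Answer: 7 1

Derivation:
Gear 0 (driver, T0=8): tooth at mesh = N mod T0
  39 = 4 * 8 + 7, so 39 mod 8 = 7
  gear 0 tooth = 7
Gear 1 (driven, T1=10): tooth at mesh = (-N) mod T1
  39 = 3 * 10 + 9, so 39 mod 10 = 9
  (-39) mod 10 = (-9) mod 10 = 10 - 9 = 1
Mesh after 39 steps: gear-0 tooth 7 meets gear-1 tooth 1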